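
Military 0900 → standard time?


Hour: 9
9 < 12 → AM

9:00 AM


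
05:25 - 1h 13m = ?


Start: 325 minutes from midnight
Subtract: 73 minutes
Remaining: 325 - 73 = 252
Hours: 4, Minutes: 12

04:12


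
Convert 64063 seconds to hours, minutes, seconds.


Hours: 64063 ÷ 3600 = 17 remainder 2863
Minutes: 2863 ÷ 60 = 47 remainder 43
Seconds: 43

17h 47m 43s


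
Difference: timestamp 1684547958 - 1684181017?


Difference = 1684547958 - 1684181017 = 366941 seconds
In hours: 366941 / 3600 ≈ 101.9
In days: 366941 / 86400 ≈ 4.25

366941 seconds (101.9 hours / 4.25 days)


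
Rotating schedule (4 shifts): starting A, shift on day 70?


Shift B

Shifts: A, B, C, D
Start: A (index 0)
Day 70: (0 + 70 - 1) mod 4
= 69 mod 4
= 1
Index 1 → shift B


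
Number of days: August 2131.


Month: August (month 8)
August has 31 days

31 days


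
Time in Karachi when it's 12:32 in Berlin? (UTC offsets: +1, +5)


16:32

Time difference = UTC+5 - UTC+1 = +4 hours
New hour = (12 + 4) mod 24
= 16 mod 24 = 16
Minutes unchanged → 16:32


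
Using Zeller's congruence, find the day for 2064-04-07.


Monday

Zeller's congruence:
q=7, m=4, k=64, j=20
h = (7 + ⌊13×5/5⌋ + 64 + ⌊64/4⌋ + ⌊20/4⌋ - 2×20) mod 7
= (7 + 13 + 64 + 16 + 5 - 40) mod 7
= 65 mod 7 = 2
h=2 → Monday


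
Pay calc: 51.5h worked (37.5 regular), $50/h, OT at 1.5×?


Regular: 37.5h × $50 = $1875.00
Overtime: 51.5 - 37.5 = 14.0h
OT pay: 14.0h × $50 × 1.5 = $1050.00
Total = $1875.00 + $1050.00 = $2925.00

$2925.00


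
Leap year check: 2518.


No

Rules: divisible by 4 AND (not by 100 OR by 400)
2518 ÷ 4 = 629 remainder 2 → not divisible by 4
Not divisible by 4 → not a leap year


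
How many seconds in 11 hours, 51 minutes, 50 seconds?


Hours: 11 × 3600 = 39600
Minutes: 51 × 60 = 3060
Seconds: 50
Total = 39600 + 3060 + 50 = 42710

42710 seconds


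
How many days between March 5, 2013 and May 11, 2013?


67 days

From March 5, 2013 to May 11, 2013
Rest of March 2013: 31 - 5 = 26
Full months: April 30
Days into May 2013: 11
Total = 26 + 30 + 11 = 67 days


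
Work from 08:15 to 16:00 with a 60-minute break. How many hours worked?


6h 45m (405 minutes)

Total time = (16×60+0) - (8×60+15)
= 960 - 495 = 465 min
Minus break: 465 - 60 = 405 min
= 6h 45m


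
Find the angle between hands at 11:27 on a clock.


Hour hand = 11×30 + 27×0.5 = 343.5°
Minute hand = 27×6 = 162°
Difference = |343.5 - 162| = 181.5°
Since > 180°: 360 - 181.5 = 178.5°

178.5°


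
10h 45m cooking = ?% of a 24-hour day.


44.8%

Time: 645 minutes
Day: 1440 minutes
Percentage = (645/1440) × 100 ≈ 44.8%


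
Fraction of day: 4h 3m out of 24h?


0.1688 (16.88%)

Total minutes: 4×60 + 3 = 243
Day = 24×60 = 1440 minutes
Fraction = 243/1440 ≈ 0.1688
As a percentage: 243/1440 × 100 ≈ 16.88%


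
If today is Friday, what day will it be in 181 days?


Start: Friday (index 4)
(4 + 181) mod 7
= 185 mod 7
= 3
Index 3 → Thursday

Thursday


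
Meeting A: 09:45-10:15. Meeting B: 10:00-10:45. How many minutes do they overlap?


Meeting A: 585-615 (in minutes from midnight)
Meeting B: 600-645
Overlap start = max(585, 600) = 600
Overlap end = min(615, 645) = 615
Overlap = max(0, 615 - 600) = 15 min

15 minutes


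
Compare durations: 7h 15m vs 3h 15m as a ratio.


Duration 1: 435 minutes
Duration 2: 195 minutes
Ratio = 435:195
GCD = 15
Simplified = 29:13
As a decimal: 29/13 ≈ 2.23

29:13 (2.23)


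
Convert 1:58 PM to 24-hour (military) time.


Input: 1:58 PM
PM: 1 + 12 = 13

13:58


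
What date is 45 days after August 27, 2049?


Start: August 27, 2049
Add 45 days
August 27 → September 1: 31 - 27 + 1 = 5 days (45 - 5 = 40 left)
September 1 → October 1: 30 - 1 + 1 = 30 days (40 - 30 = 10 left)
October 1 + 10 = October 11, 2049

October 11, 2049


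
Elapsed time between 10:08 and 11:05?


End time in minutes: 11×60 + 5 = 665
Start time in minutes: 10×60 + 8 = 608
Difference = 665 - 608 = 57 minutes
= 0 hours 57 minutes

0h 57m


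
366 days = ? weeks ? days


Weeks: 366 ÷ 7 = 52 remainder 2

52 weeks 2 days


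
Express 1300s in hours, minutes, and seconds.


0h 21m 40s

Hours: 1300 ÷ 3600 = 0 remainder 1300
Minutes: 1300 ÷ 60 = 21 remainder 40
Seconds: 40


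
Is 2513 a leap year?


No

Rules: divisible by 4 AND (not by 100 OR by 400)
2513 ÷ 4 = 628 remainder 1 → not divisible by 4
Not divisible by 4 → not a leap year


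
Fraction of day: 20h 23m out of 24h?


0.8493 (84.93%)

Total minutes: 20×60 + 23 = 1223
Day = 24×60 = 1440 minutes
Fraction = 1223/1440 ≈ 0.8493
As a percentage: 1223/1440 × 100 ≈ 84.93%


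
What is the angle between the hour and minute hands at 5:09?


100.5°

Hour hand = 5×30 + 9×0.5 = 154.5°
Minute hand = 9×6 = 54°
Difference = |154.5 - 54| = 100.5°


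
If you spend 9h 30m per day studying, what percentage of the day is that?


Time: 570 minutes
Day: 1440 minutes
Percentage = (570/1440) × 100 ≈ 39.6%

39.6%


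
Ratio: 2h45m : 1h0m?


Duration 1: 165 minutes
Duration 2: 60 minutes
Ratio = 165:60
GCD = 15
Simplified = 11:4
As a decimal: 11/4 = 2.75

11:4 (2.75)


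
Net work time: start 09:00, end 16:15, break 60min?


6h 15m (375 minutes)

Total time = (16×60+15) - (9×60+0)
= 975 - 540 = 435 min
Minus break: 435 - 60 = 375 min
= 6h 15m


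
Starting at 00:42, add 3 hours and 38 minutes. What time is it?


Start: 42 minutes from midnight
Add: 218 minutes
Total: 260 minutes
Hours: 260 ÷ 60 = 4 remainder 20

04:20


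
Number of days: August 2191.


31 days

Month: August (month 8)
August has 31 days


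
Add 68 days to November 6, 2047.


Start: November 6, 2047
Add 68 days
November 6 → December 1: 30 - 6 + 1 = 25 days (68 - 25 = 43 left)
December 1 → January 1: 31 - 1 + 1 = 31 days (43 - 31 = 12 left)
January 1 + 12 = January 13, 2048

January 13, 2048


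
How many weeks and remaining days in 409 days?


58 weeks 3 days

Weeks: 409 ÷ 7 = 58 remainder 3


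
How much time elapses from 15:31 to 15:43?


0h 12m

End time in minutes: 15×60 + 43 = 943
Start time in minutes: 15×60 + 31 = 931
Difference = 943 - 931 = 12 minutes
= 0 hours 12 minutes


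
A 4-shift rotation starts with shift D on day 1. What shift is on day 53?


Shifts: A, B, C, D
Start: D (index 3)
Day 53: (3 + 53 - 1) mod 4
= 55 mod 4
= 3
Index 3 → shift D

Shift D


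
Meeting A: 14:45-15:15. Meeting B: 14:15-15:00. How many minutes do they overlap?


15 minutes

Meeting A: 885-915 (in minutes from midnight)
Meeting B: 855-900
Overlap start = max(885, 855) = 885
Overlap end = min(915, 900) = 900
Overlap = max(0, 900 - 885) = 15 min


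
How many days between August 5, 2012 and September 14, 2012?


From August 5, 2012 to September 14, 2012
Rest of August 2012: 31 - 5 = 26
Days into September 2012: 14
Total = 26 + 14 = 40 days

40 days


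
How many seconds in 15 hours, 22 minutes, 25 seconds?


Hours: 15 × 3600 = 54000
Minutes: 22 × 60 = 1320
Seconds: 25
Total = 54000 + 1320 + 25 = 55345

55345 seconds


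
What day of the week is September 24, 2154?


Tuesday

Zeller's congruence:
q=24, m=9, k=54, j=21
h = (24 + ⌊13×10/5⌋ + 54 + ⌊54/4⌋ + ⌊21/4⌋ - 2×21) mod 7
= (24 + 26 + 54 + 13 + 5 - 42) mod 7
= 80 mod 7 = 3
h=3 → Tuesday


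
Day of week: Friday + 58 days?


Sunday

Start: Friday (index 4)
(4 + 58) mod 7
= 62 mod 7
= 6
Index 6 → Sunday


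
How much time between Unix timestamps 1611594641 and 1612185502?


Difference = 1612185502 - 1611594641 = 590861 seconds
In hours: 590861 / 3600 ≈ 164.1
In days: 590861 / 86400 ≈ 6.84

590861 seconds (164.1 hours / 6.84 days)


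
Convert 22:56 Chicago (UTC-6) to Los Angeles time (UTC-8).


20:56

Time difference = UTC-8 - UTC-6 = -2 hours
New hour = (22 -2) mod 24
= 20 mod 24 = 20
Minutes unchanged → 20:56


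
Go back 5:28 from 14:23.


08:55

Start: 863 minutes from midnight
Subtract: 328 minutes
Remaining: 863 - 328 = 535
Hours: 8, Minutes: 55


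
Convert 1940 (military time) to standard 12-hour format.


7:40 PM

Hour: 19
19 - 12 = 7 → PM


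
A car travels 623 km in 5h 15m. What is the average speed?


118.7 km/h

Distance: 623 km
Time: 5h 15m = 315 min = 315/60 = 21/4 hours
Speed = 623 ÷ (21/4) = 623 × 4 / 21 = 2492/21 ≈ 118.7 km/h


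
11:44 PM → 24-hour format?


23:44

Input: 11:44 PM
PM: 11 + 12 = 23


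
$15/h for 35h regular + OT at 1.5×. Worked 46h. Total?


Regular: 35h × $15 = $525.00
Overtime: 46 - 35 = 11h
OT pay: 11h × $15 × 1.5 = $247.50
Total = $525.00 + $247.50 = $772.50

$772.50


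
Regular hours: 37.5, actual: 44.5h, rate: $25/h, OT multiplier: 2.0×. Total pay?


$1287.50

Regular: 37.5h × $25 = $937.50
Overtime: 44.5 - 37.5 = 7.0h
OT pay: 7.0h × $25 × 2.0 = $350.00
Total = $937.50 + $350.00 = $1287.50


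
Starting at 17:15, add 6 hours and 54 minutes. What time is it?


Start: 1035 minutes from midnight
Add: 414 minutes
Total: 1449 minutes
Hours: 1449 ÷ 60 = 24 remainder 9
24 ≥ 24 → 24 - 24 = 0 (next day)

00:09 (next day)


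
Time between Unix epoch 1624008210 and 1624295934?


Difference = 1624295934 - 1624008210 = 287724 seconds
In hours: 287724 / 3600 ≈ 79.9
In days: 287724 / 86400 ≈ 3.33

287724 seconds (79.9 hours / 3.33 days)


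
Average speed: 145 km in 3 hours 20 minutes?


43.5 km/h

Distance: 145 km
Time: 3h 20m = 200 min = 200/60 = 10/3 hours
Speed = 145 ÷ (10/3) = 145 × 3 / 10 = 435/10 = 43.5 km/h


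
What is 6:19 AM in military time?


Input: 6:19 AM
AM hour stays: 6

06:19


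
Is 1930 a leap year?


No

Rules: divisible by 4 AND (not by 100 OR by 400)
1930 ÷ 4 = 482 remainder 2 → not divisible by 4
Not divisible by 4 → not a leap year


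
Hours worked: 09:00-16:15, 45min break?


Total time = (16×60+15) - (9×60+0)
= 975 - 540 = 435 min
Minus break: 435 - 45 = 390 min
= 6h 30m

6h 30m (390 minutes)


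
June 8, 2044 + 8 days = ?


Start: June 8, 2044
Add 8 days
June 8 + 8 = June 16, 2044

June 16, 2044


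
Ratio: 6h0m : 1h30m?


Duration 1: 360 minutes
Duration 2: 90 minutes
Ratio = 360:90
GCD = 90
Simplified = 4:1
As a decimal: 4/1 = 4.00

4:1 (4.00)


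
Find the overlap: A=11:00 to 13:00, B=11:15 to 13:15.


Meeting A: 660-780 (in minutes from midnight)
Meeting B: 675-795
Overlap start = max(660, 675) = 675
Overlap end = min(780, 795) = 780
Overlap = max(0, 780 - 675) = 105 min

105 minutes


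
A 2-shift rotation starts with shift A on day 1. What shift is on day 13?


Shifts: A, B
Start: A (index 0)
Day 13: (0 + 13 - 1) mod 2
= 12 mod 2
= 0
Index 0 → shift A

Shift A


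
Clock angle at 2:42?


171.0°

Hour hand = 2×30 + 42×0.5 = 81.0°
Minute hand = 42×6 = 252°
Difference = |81.0 - 252| = 171.0°


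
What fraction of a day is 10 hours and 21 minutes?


0.4313 (43.13%)

Total minutes: 10×60 + 21 = 621
Day = 24×60 = 1440 minutes
Fraction = 621/1440 ≈ 0.4313
As a percentage: 621/1440 × 100 ≈ 43.13%


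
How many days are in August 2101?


31 days

Month: August (month 8)
August has 31 days


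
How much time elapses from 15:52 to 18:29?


2h 37m

End time in minutes: 18×60 + 29 = 1109
Start time in minutes: 15×60 + 52 = 952
Difference = 1109 - 952 = 157 minutes
= 2 hours 37 minutes


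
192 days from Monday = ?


Start: Monday (index 0)
(0 + 192) mod 7
= 192 mod 7
= 3
Index 3 → Thursday

Thursday


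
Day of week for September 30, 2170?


Sunday

Zeller's congruence:
q=30, m=9, k=70, j=21
h = (30 + ⌊13×10/5⌋ + 70 + ⌊70/4⌋ + ⌊21/4⌋ - 2×21) mod 7
= (30 + 26 + 70 + 17 + 5 - 42) mod 7
= 106 mod 7 = 1
h=1 → Sunday


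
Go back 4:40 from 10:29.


Start: 629 minutes from midnight
Subtract: 280 minutes
Remaining: 629 - 280 = 349
Hours: 5, Minutes: 49

05:49


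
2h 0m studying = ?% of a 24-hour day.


8.3%

Time: 120 minutes
Day: 1440 minutes
Percentage = (120/1440) × 100 ≈ 8.3%


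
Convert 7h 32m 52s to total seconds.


Hours: 7 × 3600 = 25200
Minutes: 32 × 60 = 1920
Seconds: 52
Total = 25200 + 1920 + 52 = 27172

27172 seconds


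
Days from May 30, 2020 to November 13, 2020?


167 days

From May 30, 2020 to November 13, 2020
Rest of May 2020: 31 - 30 = 1
Full months: June 30, July 31, August 31, September 30, October 31
Days into November 2020: 13
Total = 1 + 30 + 31 + 31 + 30 + 31 + 13 = 167 days


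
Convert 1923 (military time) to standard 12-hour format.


7:23 PM

Hour: 19
19 - 12 = 7 → PM


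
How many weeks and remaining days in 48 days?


Weeks: 48 ÷ 7 = 6 remainder 6

6 weeks 6 days


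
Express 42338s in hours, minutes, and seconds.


11h 45m 38s

Hours: 42338 ÷ 3600 = 11 remainder 2738
Minutes: 2738 ÷ 60 = 45 remainder 38
Seconds: 38


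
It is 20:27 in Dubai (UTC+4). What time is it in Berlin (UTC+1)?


17:27

Time difference = UTC+1 - UTC+4 = -3 hours
New hour = (20 -3) mod 24
= 17 mod 24 = 17
Minutes unchanged → 17:27


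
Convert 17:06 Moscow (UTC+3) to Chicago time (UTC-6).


08:06

Time difference = UTC-6 - UTC+3 = -9 hours
New hour = (17 -9) mod 24
= 8 mod 24 = 8
Minutes unchanged → 08:06


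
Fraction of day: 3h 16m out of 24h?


Total minutes: 3×60 + 16 = 196
Day = 24×60 = 1440 minutes
Fraction = 196/1440 ≈ 0.1361
As a percentage: 196/1440 × 100 ≈ 13.61%

0.1361 (13.61%)


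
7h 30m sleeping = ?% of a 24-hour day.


Time: 450 minutes
Day: 1440 minutes
Percentage = (450/1440) × 100 ≈ 31.3%

31.3%


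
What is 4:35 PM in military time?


Input: 4:35 PM
PM: 4 + 12 = 16

16:35


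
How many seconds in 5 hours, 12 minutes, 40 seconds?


18760 seconds

Hours: 5 × 3600 = 18000
Minutes: 12 × 60 = 720
Seconds: 40
Total = 18000 + 720 + 40 = 18760


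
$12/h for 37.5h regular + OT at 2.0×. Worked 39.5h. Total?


Regular: 37.5h × $12 = $450.00
Overtime: 39.5 - 37.5 = 2.0h
OT pay: 2.0h × $12 × 2.0 = $48.00
Total = $450.00 + $48.00 = $498.00

$498.00


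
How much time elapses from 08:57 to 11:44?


2h 47m

End time in minutes: 11×60 + 44 = 704
Start time in minutes: 8×60 + 57 = 537
Difference = 704 - 537 = 167 minutes
= 2 hours 47 minutes


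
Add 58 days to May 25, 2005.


Start: May 25, 2005
Add 58 days
May 25 → June 1: 31 - 25 + 1 = 7 days (58 - 7 = 51 left)
June 1 → July 1: 30 - 1 + 1 = 30 days (51 - 30 = 21 left)
July 1 + 21 = July 22, 2005

July 22, 2005


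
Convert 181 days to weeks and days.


Weeks: 181 ÷ 7 = 25 remainder 6

25 weeks 6 days


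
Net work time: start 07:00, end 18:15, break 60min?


10h 15m (615 minutes)

Total time = (18×60+15) - (7×60+0)
= 1095 - 420 = 675 min
Minus break: 675 - 60 = 615 min
= 10h 15m


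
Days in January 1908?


31 days

Month: January (month 1)
January has 31 days


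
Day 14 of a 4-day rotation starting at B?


Shifts: A, B, C, D
Start: B (index 1)
Day 14: (1 + 14 - 1) mod 4
= 14 mod 4
= 2
Index 2 → shift C

Shift C


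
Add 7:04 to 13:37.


Start: 817 minutes from midnight
Add: 424 minutes
Total: 1241 minutes
Hours: 1241 ÷ 60 = 20 remainder 41

20:41


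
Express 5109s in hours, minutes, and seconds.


Hours: 5109 ÷ 3600 = 1 remainder 1509
Minutes: 1509 ÷ 60 = 25 remainder 9
Seconds: 9

1h 25m 9s


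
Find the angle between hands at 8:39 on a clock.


25.5°

Hour hand = 8×30 + 39×0.5 = 259.5°
Minute hand = 39×6 = 234°
Difference = |259.5 - 234| = 25.5°


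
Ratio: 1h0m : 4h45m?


4:19 (0.21)

Duration 1: 60 minutes
Duration 2: 285 minutes
Ratio = 60:285
GCD = 15
Simplified = 4:19
As a decimal: 4/19 ≈ 0.21


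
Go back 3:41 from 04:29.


00:48

Start: 269 minutes from midnight
Subtract: 221 minutes
Remaining: 269 - 221 = 48
Hours: 0, Minutes: 48


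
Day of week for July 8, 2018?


Zeller's congruence:
q=8, m=7, k=18, j=20
h = (8 + ⌊13×8/5⌋ + 18 + ⌊18/4⌋ + ⌊20/4⌋ - 2×20) mod 7
= (8 + 20 + 18 + 4 + 5 - 40) mod 7
= 15 mod 7 = 1
h=1 → Sunday

Sunday


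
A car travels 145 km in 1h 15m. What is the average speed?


Distance: 145 km
Time: 1h 15m = 75 min = 75/60 = 5/4 hours
Speed = 145 ÷ (5/4) = 145 × 4 / 5 = 580/5 = 116.0 km/h

116.0 km/h


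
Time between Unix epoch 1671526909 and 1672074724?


Difference = 1672074724 - 1671526909 = 547815 seconds
In hours: 547815 / 3600 ≈ 152.2
In days: 547815 / 86400 ≈ 6.34

547815 seconds (152.2 hours / 6.34 days)


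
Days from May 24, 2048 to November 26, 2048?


From May 24, 2048 to November 26, 2048
Rest of May 2048: 31 - 24 = 7
Full months: June 30, July 31, August 31, September 30, October 31
Days into November 2048: 26
Total = 7 + 30 + 31 + 31 + 30 + 31 + 26 = 186 days

186 days


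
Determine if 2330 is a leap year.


Rules: divisible by 4 AND (not by 100 OR by 400)
2330 ÷ 4 = 582 remainder 2 → not divisible by 4
Not divisible by 4 → not a leap year

No


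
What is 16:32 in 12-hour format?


Hour: 16
16 - 12 = 4 → PM

4:32 PM


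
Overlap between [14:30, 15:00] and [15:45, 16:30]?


0 minutes

Meeting A: 870-900 (in minutes from midnight)
Meeting B: 945-990
Overlap start = max(870, 945) = 945
Overlap end = min(900, 990) = 900
Overlap = max(0, 900 - 945) = 0 min


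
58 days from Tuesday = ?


Thursday

Start: Tuesday (index 1)
(1 + 58) mod 7
= 59 mod 7
= 3
Index 3 → Thursday


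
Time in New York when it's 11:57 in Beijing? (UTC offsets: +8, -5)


22:57 (previous day)

Time difference = UTC-5 - UTC+8 = -13 hours
New hour = (11 -13) mod 24
= -2 mod 24 = 22
Minutes unchanged → 22:57; -2 < 0 → previous day


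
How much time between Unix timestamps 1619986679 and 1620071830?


Difference = 1620071830 - 1619986679 = 85151 seconds
In hours: 85151 / 3600 ≈ 23.7
In days: 85151 / 86400 ≈ 0.99

85151 seconds (23.7 hours / 0.99 days)


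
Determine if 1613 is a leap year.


No

Rules: divisible by 4 AND (not by 100 OR by 400)
1613 ÷ 4 = 403 remainder 1 → not divisible by 4
Not divisible by 4 → not a leap year


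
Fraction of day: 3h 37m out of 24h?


0.1507 (15.07%)

Total minutes: 3×60 + 37 = 217
Day = 24×60 = 1440 minutes
Fraction = 217/1440 ≈ 0.1507
As a percentage: 217/1440 × 100 ≈ 15.07%


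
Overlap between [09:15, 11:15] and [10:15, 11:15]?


60 minutes

Meeting A: 555-675 (in minutes from midnight)
Meeting B: 615-675
Overlap start = max(555, 615) = 615
Overlap end = min(675, 675) = 675
Overlap = max(0, 675 - 615) = 60 min


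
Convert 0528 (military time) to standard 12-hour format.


5:28 AM

Hour: 5
5 < 12 → AM


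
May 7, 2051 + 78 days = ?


July 24, 2051

Start: May 7, 2051
Add 78 days
May 7 → June 1: 31 - 7 + 1 = 25 days (78 - 25 = 53 left)
June 1 → July 1: 30 - 1 + 1 = 30 days (53 - 30 = 23 left)
July 1 + 23 = July 24, 2051


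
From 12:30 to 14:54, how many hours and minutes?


2h 24m

End time in minutes: 14×60 + 54 = 894
Start time in minutes: 12×60 + 30 = 750
Difference = 894 - 750 = 144 minutes
= 2 hours 24 minutes


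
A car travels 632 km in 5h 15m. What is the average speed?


120.4 km/h

Distance: 632 km
Time: 5h 15m = 315 min = 315/60 = 21/4 hours
Speed = 632 ÷ (21/4) = 632 × 4 / 21 = 2528/21 ≈ 120.4 km/h


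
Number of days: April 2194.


30 days

Month: April (month 4)
April has 30 days


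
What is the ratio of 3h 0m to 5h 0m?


3:5 (0.60)

Duration 1: 180 minutes
Duration 2: 300 minutes
Ratio = 180:300
GCD = 60
Simplified = 3:5
As a decimal: 3/5 = 0.60


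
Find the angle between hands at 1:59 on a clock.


65.5°

Hour hand = 1×30 + 59×0.5 = 59.5°
Minute hand = 59×6 = 354°
Difference = |59.5 - 354| = 294.5°
Since > 180°: 360 - 294.5 = 65.5°


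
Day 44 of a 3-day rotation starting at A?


Shifts: A, B, C
Start: A (index 0)
Day 44: (0 + 44 - 1) mod 3
= 43 mod 3
= 1
Index 1 → shift B

Shift B


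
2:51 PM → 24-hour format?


14:51

Input: 2:51 PM
PM: 2 + 12 = 14


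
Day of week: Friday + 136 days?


Monday

Start: Friday (index 4)
(4 + 136) mod 7
= 140 mod 7
= 0
Index 0 → Monday


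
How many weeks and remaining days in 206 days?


Weeks: 206 ÷ 7 = 29 remainder 3

29 weeks 3 days


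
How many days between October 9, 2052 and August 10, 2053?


From October 9, 2052 to August 10, 2053
Rest of October 2052: 31 - 9 = 22
Full months: November 30, December 31, January 31, February 2053 28, March 31, April 30, May 31, June 30, July 31
Days into August 2053: 10
Total = 22 + 30 + 31 + 31 + 28 + 31 + 30 + 31 + 30 + 31 + 10 = 305 days

305 days


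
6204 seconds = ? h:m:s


Hours: 6204 ÷ 3600 = 1 remainder 2604
Minutes: 2604 ÷ 60 = 43 remainder 24
Seconds: 24

1h 43m 24s


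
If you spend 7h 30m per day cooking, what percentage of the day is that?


31.3%

Time: 450 minutes
Day: 1440 minutes
Percentage = (450/1440) × 100 ≈ 31.3%


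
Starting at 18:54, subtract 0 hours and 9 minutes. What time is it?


18:45

Start: 1134 minutes from midnight
Subtract: 9 minutes
Remaining: 1134 - 9 = 1125
Hours: 18, Minutes: 45


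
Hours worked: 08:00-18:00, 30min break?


9h 30m (570 minutes)

Total time = (18×60+0) - (8×60+0)
= 1080 - 480 = 600 min
Minus break: 600 - 30 = 570 min
= 9h 30m


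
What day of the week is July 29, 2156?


Thursday

Zeller's congruence:
q=29, m=7, k=56, j=21
h = (29 + ⌊13×8/5⌋ + 56 + ⌊56/4⌋ + ⌊21/4⌋ - 2×21) mod 7
= (29 + 20 + 56 + 14 + 5 - 42) mod 7
= 82 mod 7 = 5
h=5 → Thursday


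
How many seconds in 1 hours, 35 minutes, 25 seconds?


Hours: 1 × 3600 = 3600
Minutes: 35 × 60 = 2100
Seconds: 25
Total = 3600 + 2100 + 25 = 5725

5725 seconds


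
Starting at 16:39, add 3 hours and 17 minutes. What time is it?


19:56

Start: 999 minutes from midnight
Add: 197 minutes
Total: 1196 minutes
Hours: 1196 ÷ 60 = 19 remainder 56


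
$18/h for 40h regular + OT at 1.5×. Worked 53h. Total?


$1071.00

Regular: 40h × $18 = $720.00
Overtime: 53 - 40 = 13h
OT pay: 13h × $18 × 1.5 = $351.00
Total = $720.00 + $351.00 = $1071.00


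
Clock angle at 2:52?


Hour hand = 2×30 + 52×0.5 = 86.0°
Minute hand = 52×6 = 312°
Difference = |86.0 - 312| = 226.0°
Since > 180°: 360 - 226.0 = 134.0°

134.0°


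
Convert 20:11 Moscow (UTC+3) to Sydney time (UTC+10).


Time difference = UTC+10 - UTC+3 = +7 hours
New hour = (20 + 7) mod 24
= 27 mod 24 = 3
Minutes unchanged → 03:11; 27 ≥ 24 → next day

03:11 (next day)


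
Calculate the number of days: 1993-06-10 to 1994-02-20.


From June 10, 1993 to February 20, 1994
Rest of June 1993: 30 - 10 = 20
Full months: July 31, August 31, September 30, October 31, November 30, December 31, January 31
Days into February 1994: 20
Total = 20 + 31 + 31 + 30 + 31 + 30 + 31 + 31 + 20 = 255 days

255 days


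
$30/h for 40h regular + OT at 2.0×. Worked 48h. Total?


$1680.00

Regular: 40h × $30 = $1200.00
Overtime: 48 - 40 = 8h
OT pay: 8h × $30 × 2.0 = $480.00
Total = $1200.00 + $480.00 = $1680.00


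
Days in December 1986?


31 days

Month: December (month 12)
December has 31 days


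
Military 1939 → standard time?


7:39 PM

Hour: 19
19 - 12 = 7 → PM


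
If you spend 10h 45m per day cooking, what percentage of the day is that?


Time: 645 minutes
Day: 1440 minutes
Percentage = (645/1440) × 100 ≈ 44.8%

44.8%


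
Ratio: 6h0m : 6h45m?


8:9 (0.89)

Duration 1: 360 minutes
Duration 2: 405 minutes
Ratio = 360:405
GCD = 45
Simplified = 8:9
As a decimal: 8/9 ≈ 0.89


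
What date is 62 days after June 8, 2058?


August 9, 2058

Start: June 8, 2058
Add 62 days
June 8 → July 1: 30 - 8 + 1 = 23 days (62 - 23 = 39 left)
July 1 → August 1: 31 - 1 + 1 = 31 days (39 - 31 = 8 left)
August 1 + 8 = August 9, 2058


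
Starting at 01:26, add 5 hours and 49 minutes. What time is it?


Start: 86 minutes from midnight
Add: 349 minutes
Total: 435 minutes
Hours: 435 ÷ 60 = 7 remainder 15

07:15


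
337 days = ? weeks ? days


Weeks: 337 ÷ 7 = 48 remainder 1

48 weeks 1 days


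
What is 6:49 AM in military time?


Input: 6:49 AM
AM hour stays: 6

06:49


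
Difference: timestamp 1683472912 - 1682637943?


Difference = 1683472912 - 1682637943 = 834969 seconds
In hours: 834969 / 3600 ≈ 231.9
In days: 834969 / 86400 ≈ 9.66

834969 seconds (231.9 hours / 9.66 days)


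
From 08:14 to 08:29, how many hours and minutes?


0h 15m

End time in minutes: 8×60 + 29 = 509
Start time in minutes: 8×60 + 14 = 494
Difference = 509 - 494 = 15 minutes
= 0 hours 15 minutes


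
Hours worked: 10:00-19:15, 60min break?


8h 15m (495 minutes)

Total time = (19×60+15) - (10×60+0)
= 1155 - 600 = 555 min
Minus break: 555 - 60 = 495 min
= 8h 15m


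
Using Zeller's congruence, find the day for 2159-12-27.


Zeller's congruence:
q=27, m=12, k=59, j=21
h = (27 + ⌊13×13/5⌋ + 59 + ⌊59/4⌋ + ⌊21/4⌋ - 2×21) mod 7
= (27 + 33 + 59 + 14 + 5 - 42) mod 7
= 96 mod 7 = 5
h=5 → Thursday

Thursday


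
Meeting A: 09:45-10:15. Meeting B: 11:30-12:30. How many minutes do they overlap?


Meeting A: 585-615 (in minutes from midnight)
Meeting B: 690-750
Overlap start = max(585, 690) = 690
Overlap end = min(615, 750) = 615
Overlap = max(0, 615 - 690) = 0 min

0 minutes


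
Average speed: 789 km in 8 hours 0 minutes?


Distance: 789 km
Time: 8 hours
Speed = 789 / 8 ≈ 98.6 km/h

98.6 km/h


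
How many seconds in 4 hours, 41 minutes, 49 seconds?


16909 seconds

Hours: 4 × 3600 = 14400
Minutes: 41 × 60 = 2460
Seconds: 49
Total = 14400 + 2460 + 49 = 16909


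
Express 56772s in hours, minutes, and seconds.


Hours: 56772 ÷ 3600 = 15 remainder 2772
Minutes: 2772 ÷ 60 = 46 remainder 12
Seconds: 12

15h 46m 12s


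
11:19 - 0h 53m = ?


10:26

Start: 679 minutes from midnight
Subtract: 53 minutes
Remaining: 679 - 53 = 626
Hours: 10, Minutes: 26


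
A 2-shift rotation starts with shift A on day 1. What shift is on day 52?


Shift B

Shifts: A, B
Start: A (index 0)
Day 52: (0 + 52 - 1) mod 2
= 51 mod 2
= 1
Index 1 → shift B


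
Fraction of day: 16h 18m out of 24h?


0.6792 (67.92%)

Total minutes: 16×60 + 18 = 978
Day = 24×60 = 1440 minutes
Fraction = 978/1440 ≈ 0.6792
As a percentage: 978/1440 × 100 ≈ 67.92%


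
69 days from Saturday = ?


Friday

Start: Saturday (index 5)
(5 + 69) mod 7
= 74 mod 7
= 4
Index 4 → Friday


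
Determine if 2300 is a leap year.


Rules: divisible by 4 AND (not by 100 OR by 400)
2300 ÷ 4 = 575 exactly → divisible by 4
2300 ÷ 100 = 23 exactly → divisible by 100
2300 ÷ 400 = 5 remainder 300 → not divisible by 400
Divisible by 100 but not by 400 → not a leap year

No


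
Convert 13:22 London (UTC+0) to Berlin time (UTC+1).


Time difference = UTC+1 - UTC+0 = +1 hours
New hour = (13 + 1) mod 24
= 14 mod 24 = 14
Minutes unchanged → 14:22

14:22


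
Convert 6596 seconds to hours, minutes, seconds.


Hours: 6596 ÷ 3600 = 1 remainder 2996
Minutes: 2996 ÷ 60 = 49 remainder 56
Seconds: 56

1h 49m 56s


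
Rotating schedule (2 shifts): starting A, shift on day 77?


Shift A

Shifts: A, B
Start: A (index 0)
Day 77: (0 + 77 - 1) mod 2
= 76 mod 2
= 0
Index 0 → shift A


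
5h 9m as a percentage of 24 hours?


0.2146 (21.46%)

Total minutes: 5×60 + 9 = 309
Day = 24×60 = 1440 minutes
Fraction = 309/1440 ≈ 0.2146
As a percentage: 309/1440 × 100 ≈ 21.46%


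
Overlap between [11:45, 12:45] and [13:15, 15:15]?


0 minutes

Meeting A: 705-765 (in minutes from midnight)
Meeting B: 795-915
Overlap start = max(705, 795) = 795
Overlap end = min(765, 915) = 765
Overlap = max(0, 765 - 795) = 0 min


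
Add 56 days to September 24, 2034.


Start: September 24, 2034
Add 56 days
September 24 → October 1: 30 - 24 + 1 = 7 days (56 - 7 = 49 left)
October 1 → November 1: 31 - 1 + 1 = 31 days (49 - 31 = 18 left)
November 1 + 18 = November 19, 2034

November 19, 2034


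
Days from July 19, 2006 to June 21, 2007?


From July 19, 2006 to June 21, 2007
Rest of July 2006: 31 - 19 = 12
Full months: August 31, September 30, October 31, November 30, December 31, January 31, February 2007 28, March 31, April 30, May 31
Days into June 2007: 21
Total = 12 + 31 + 30 + 31 + 30 + 31 + 31 + 28 + 31 + 30 + 31 + 21 = 337 days

337 days


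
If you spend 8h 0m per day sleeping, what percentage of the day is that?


Time: 480 minutes
Day: 1440 minutes
Percentage = (480/1440) × 100 ≈ 33.3%

33.3%


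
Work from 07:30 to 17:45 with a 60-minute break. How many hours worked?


9h 15m (555 minutes)

Total time = (17×60+45) - (7×60+30)
= 1065 - 450 = 615 min
Minus break: 615 - 60 = 555 min
= 9h 15m


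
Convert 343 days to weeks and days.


Weeks: 343 ÷ 7 = 49 remainder 0

49 weeks 0 days


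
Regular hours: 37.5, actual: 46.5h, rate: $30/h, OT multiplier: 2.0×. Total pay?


Regular: 37.5h × $30 = $1125.00
Overtime: 46.5 - 37.5 = 9.0h
OT pay: 9.0h × $30 × 2.0 = $540.00
Total = $1125.00 + $540.00 = $1665.00

$1665.00


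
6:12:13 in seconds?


Hours: 6 × 3600 = 21600
Minutes: 12 × 60 = 720
Seconds: 13
Total = 21600 + 720 + 13 = 22333

22333 seconds


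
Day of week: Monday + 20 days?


Start: Monday (index 0)
(0 + 20) mod 7
= 20 mod 7
= 6
Index 6 → Sunday

Sunday


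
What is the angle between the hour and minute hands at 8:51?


40.5°

Hour hand = 8×30 + 51×0.5 = 265.5°
Minute hand = 51×6 = 306°
Difference = |265.5 - 306| = 40.5°


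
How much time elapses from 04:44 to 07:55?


End time in minutes: 7×60 + 55 = 475
Start time in minutes: 4×60 + 44 = 284
Difference = 475 - 284 = 191 minutes
= 3 hours 11 minutes

3h 11m


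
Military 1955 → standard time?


7:55 PM

Hour: 19
19 - 12 = 7 → PM


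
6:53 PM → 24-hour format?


18:53

Input: 6:53 PM
PM: 6 + 12 = 18


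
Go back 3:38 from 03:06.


23:28

Start: 186 minutes from midnight
Subtract: 218 minutes
Remaining: 186 - 218 = -32
Negative → add 24×60 = 1408
Hours: 23, Minutes: 28


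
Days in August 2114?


Month: August (month 8)
August has 31 days

31 days


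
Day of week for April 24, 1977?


Zeller's congruence:
q=24, m=4, k=77, j=19
h = (24 + ⌊13×5/5⌋ + 77 + ⌊77/4⌋ + ⌊19/4⌋ - 2×19) mod 7
= (24 + 13 + 77 + 19 + 4 - 38) mod 7
= 99 mod 7 = 1
h=1 → Sunday

Sunday


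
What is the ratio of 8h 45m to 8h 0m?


35:32 (1.09)

Duration 1: 525 minutes
Duration 2: 480 minutes
Ratio = 525:480
GCD = 15
Simplified = 35:32
As a decimal: 35/32 ≈ 1.09


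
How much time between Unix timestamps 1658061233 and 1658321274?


Difference = 1658321274 - 1658061233 = 260041 seconds
In hours: 260041 / 3600 ≈ 72.2
In days: 260041 / 86400 ≈ 3.01

260041 seconds (72.2 hours / 3.01 days)


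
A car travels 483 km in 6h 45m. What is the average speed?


Distance: 483 km
Time: 6h 45m = 405 min = 405/60 = 27/4 hours
Speed = 483 ÷ (27/4) = 483 × 4 / 27 = 1932/27 ≈ 71.6 km/h

71.6 km/h


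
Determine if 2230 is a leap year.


No

Rules: divisible by 4 AND (not by 100 OR by 400)
2230 ÷ 4 = 557 remainder 2 → not divisible by 4
Not divisible by 4 → not a leap year


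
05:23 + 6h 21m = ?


11:44

Start: 323 minutes from midnight
Add: 381 minutes
Total: 704 minutes
Hours: 704 ÷ 60 = 11 remainder 44


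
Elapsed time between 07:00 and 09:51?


End time in minutes: 9×60 + 51 = 591
Start time in minutes: 7×60 + 0 = 420
Difference = 591 - 420 = 171 minutes
= 2 hours 51 minutes

2h 51m


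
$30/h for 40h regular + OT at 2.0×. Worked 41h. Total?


$1260.00

Regular: 40h × $30 = $1200.00
Overtime: 41 - 40 = 1h
OT pay: 1h × $30 × 2.0 = $60.00
Total = $1200.00 + $60.00 = $1260.00


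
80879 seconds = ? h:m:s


Hours: 80879 ÷ 3600 = 22 remainder 1679
Minutes: 1679 ÷ 60 = 27 remainder 59
Seconds: 59

22h 27m 59s


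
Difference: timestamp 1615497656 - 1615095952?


Difference = 1615497656 - 1615095952 = 401704 seconds
In hours: 401704 / 3600 ≈ 111.6
In days: 401704 / 86400 ≈ 4.65

401704 seconds (111.6 hours / 4.65 days)


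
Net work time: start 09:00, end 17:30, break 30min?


8h 0m (480 minutes)

Total time = (17×60+30) - (9×60+0)
= 1050 - 540 = 510 min
Minus break: 510 - 30 = 480 min
= 8h 0m


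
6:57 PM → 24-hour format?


Input: 6:57 PM
PM: 6 + 12 = 18

18:57


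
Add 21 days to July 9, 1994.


Start: July 9, 1994
Add 21 days
July 9 + 21 = July 30, 1994

July 30, 1994


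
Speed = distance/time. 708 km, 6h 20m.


Distance: 708 km
Time: 6h 20m = 380 min = 380/60 = 19/3 hours
Speed = 708 ÷ (19/3) = 708 × 3 / 19 = 2124/19 ≈ 111.8 km/h

111.8 km/h


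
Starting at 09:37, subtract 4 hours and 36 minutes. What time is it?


Start: 577 minutes from midnight
Subtract: 276 minutes
Remaining: 577 - 276 = 301
Hours: 5, Minutes: 1

05:01


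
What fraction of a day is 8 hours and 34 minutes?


0.3569 (35.69%)

Total minutes: 8×60 + 34 = 514
Day = 24×60 = 1440 minutes
Fraction = 514/1440 ≈ 0.3569
As a percentage: 514/1440 × 100 ≈ 35.69%


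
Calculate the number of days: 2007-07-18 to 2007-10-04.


78 days

From July 18, 2007 to October 4, 2007
Rest of July 2007: 31 - 18 = 13
Full months: August 31, September 30
Days into October 2007: 4
Total = 13 + 31 + 30 + 4 = 78 days


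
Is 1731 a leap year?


Rules: divisible by 4 AND (not by 100 OR by 400)
1731 ÷ 4 = 432 remainder 3 → not divisible by 4
Not divisible by 4 → not a leap year

No


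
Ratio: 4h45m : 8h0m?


19:32 (0.59)

Duration 1: 285 minutes
Duration 2: 480 minutes
Ratio = 285:480
GCD = 15
Simplified = 19:32
As a decimal: 19/32 ≈ 0.59


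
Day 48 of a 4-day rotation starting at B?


Shift A

Shifts: A, B, C, D
Start: B (index 1)
Day 48: (1 + 48 - 1) mod 4
= 48 mod 4
= 0
Index 0 → shift A


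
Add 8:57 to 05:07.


Start: 307 minutes from midnight
Add: 537 minutes
Total: 844 minutes
Hours: 844 ÷ 60 = 14 remainder 4

14:04


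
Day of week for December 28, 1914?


Monday

Zeller's congruence:
q=28, m=12, k=14, j=19
h = (28 + ⌊13×13/5⌋ + 14 + ⌊14/4⌋ + ⌊19/4⌋ - 2×19) mod 7
= (28 + 33 + 14 + 3 + 4 - 38) mod 7
= 44 mod 7 = 2
h=2 → Monday


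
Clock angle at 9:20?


160.0°

Hour hand = 9×30 + 20×0.5 = 280.0°
Minute hand = 20×6 = 120°
Difference = |280.0 - 120| = 160.0°


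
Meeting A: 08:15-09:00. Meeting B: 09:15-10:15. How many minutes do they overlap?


Meeting A: 495-540 (in minutes from midnight)
Meeting B: 555-615
Overlap start = max(495, 555) = 555
Overlap end = min(540, 615) = 540
Overlap = max(0, 540 - 555) = 0 min

0 minutes


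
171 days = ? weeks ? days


24 weeks 3 days

Weeks: 171 ÷ 7 = 24 remainder 3


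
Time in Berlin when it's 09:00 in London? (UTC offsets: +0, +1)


Time difference = UTC+1 - UTC+0 = +1 hours
New hour = (9 + 1) mod 24
= 10 mod 24 = 10
Minutes unchanged → 10:00

10:00


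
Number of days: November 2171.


Month: November (month 11)
November has 30 days

30 days


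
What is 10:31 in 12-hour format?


Hour: 10
10 < 12 → AM

10:31 AM


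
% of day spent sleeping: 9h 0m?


37.5%

Time: 540 minutes
Day: 1440 minutes
Percentage = (540/1440) × 100 = 37.5%


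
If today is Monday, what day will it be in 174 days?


Start: Monday (index 0)
(0 + 174) mod 7
= 174 mod 7
= 6
Index 6 → Sunday

Sunday


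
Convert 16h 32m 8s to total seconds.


59528 seconds

Hours: 16 × 3600 = 57600
Minutes: 32 × 60 = 1920
Seconds: 8
Total = 57600 + 1920 + 8 = 59528


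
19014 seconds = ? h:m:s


5h 16m 54s

Hours: 19014 ÷ 3600 = 5 remainder 1014
Minutes: 1014 ÷ 60 = 16 remainder 54
Seconds: 54


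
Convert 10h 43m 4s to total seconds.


38584 seconds

Hours: 10 × 3600 = 36000
Minutes: 43 × 60 = 2580
Seconds: 4
Total = 36000 + 2580 + 4 = 38584


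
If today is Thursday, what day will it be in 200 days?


Monday

Start: Thursday (index 3)
(3 + 200) mod 7
= 203 mod 7
= 0
Index 0 → Monday


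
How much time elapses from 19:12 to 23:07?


3h 55m

End time in minutes: 23×60 + 7 = 1387
Start time in minutes: 19×60 + 12 = 1152
Difference = 1387 - 1152 = 235 minutes
= 3 hours 55 minutes


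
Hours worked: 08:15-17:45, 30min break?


Total time = (17×60+45) - (8×60+15)
= 1065 - 495 = 570 min
Minus break: 570 - 30 = 540 min
= 9h 0m

9h 0m (540 minutes)


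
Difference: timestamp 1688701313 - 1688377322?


Difference = 1688701313 - 1688377322 = 323991 seconds
In hours: 323991 / 3600 ≈ 90.0
In days: 323991 / 86400 ≈ 3.75

323991 seconds (90.0 hours / 3.75 days)


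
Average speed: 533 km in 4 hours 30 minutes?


Distance: 533 km
Time: 4h 30m = 270 min = 270/60 = 9/2 hours
Speed = 533 ÷ (9/2) = 533 × 2 / 9 = 1066/9 ≈ 118.4 km/h

118.4 km/h


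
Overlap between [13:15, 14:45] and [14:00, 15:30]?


45 minutes

Meeting A: 795-885 (in minutes from midnight)
Meeting B: 840-930
Overlap start = max(795, 840) = 840
Overlap end = min(885, 930) = 885
Overlap = max(0, 885 - 840) = 45 min


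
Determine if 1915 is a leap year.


Rules: divisible by 4 AND (not by 100 OR by 400)
1915 ÷ 4 = 478 remainder 3 → not divisible by 4
Not divisible by 4 → not a leap year

No


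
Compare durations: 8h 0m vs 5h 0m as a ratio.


Duration 1: 480 minutes
Duration 2: 300 minutes
Ratio = 480:300
GCD = 60
Simplified = 8:5
As a decimal: 8/5 = 1.60

8:5 (1.60)


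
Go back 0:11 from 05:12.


05:01

Start: 312 minutes from midnight
Subtract: 11 minutes
Remaining: 312 - 11 = 301
Hours: 5, Minutes: 1


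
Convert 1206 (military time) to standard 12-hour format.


12:06 PM

Hour: 12
12 → 12 PM (noon)


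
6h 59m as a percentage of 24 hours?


0.2910 (29.10%)

Total minutes: 6×60 + 59 = 419
Day = 24×60 = 1440 minutes
Fraction = 419/1440 ≈ 0.2910
As a percentage: 419/1440 × 100 ≈ 29.10%


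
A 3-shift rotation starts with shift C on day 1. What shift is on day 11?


Shift A

Shifts: A, B, C
Start: C (index 2)
Day 11: (2 + 11 - 1) mod 3
= 12 mod 3
= 0
Index 0 → shift A


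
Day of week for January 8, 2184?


Zeller's congruence:
q=8, m=13, k=83, j=21
h = (8 + ⌊13×14/5⌋ + 83 + ⌊83/4⌋ + ⌊21/4⌋ - 2×21) mod 7
= (8 + 36 + 83 + 20 + 5 - 42) mod 7
= 110 mod 7 = 5
h=5 → Thursday

Thursday


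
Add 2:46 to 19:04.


Start: 1144 minutes from midnight
Add: 166 minutes
Total: 1310 minutes
Hours: 1310 ÷ 60 = 21 remainder 50

21:50


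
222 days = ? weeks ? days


Weeks: 222 ÷ 7 = 31 remainder 5

31 weeks 5 days


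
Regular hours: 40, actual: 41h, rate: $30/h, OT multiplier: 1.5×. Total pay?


$1245.00

Regular: 40h × $30 = $1200.00
Overtime: 41 - 40 = 1h
OT pay: 1h × $30 × 1.5 = $45.00
Total = $1200.00 + $45.00 = $1245.00


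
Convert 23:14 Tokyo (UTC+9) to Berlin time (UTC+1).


Time difference = UTC+1 - UTC+9 = -8 hours
New hour = (23 -8) mod 24
= 15 mod 24 = 15
Minutes unchanged → 15:14

15:14


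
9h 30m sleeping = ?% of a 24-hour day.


39.6%

Time: 570 minutes
Day: 1440 minutes
Percentage = (570/1440) × 100 ≈ 39.6%


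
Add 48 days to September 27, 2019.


Start: September 27, 2019
Add 48 days
September 27 → October 1: 30 - 27 + 1 = 4 days (48 - 4 = 44 left)
October 1 → November 1: 31 - 1 + 1 = 31 days (44 - 31 = 13 left)
November 1 + 13 = November 14, 2019

November 14, 2019


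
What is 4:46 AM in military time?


04:46

Input: 4:46 AM
AM hour stays: 4
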